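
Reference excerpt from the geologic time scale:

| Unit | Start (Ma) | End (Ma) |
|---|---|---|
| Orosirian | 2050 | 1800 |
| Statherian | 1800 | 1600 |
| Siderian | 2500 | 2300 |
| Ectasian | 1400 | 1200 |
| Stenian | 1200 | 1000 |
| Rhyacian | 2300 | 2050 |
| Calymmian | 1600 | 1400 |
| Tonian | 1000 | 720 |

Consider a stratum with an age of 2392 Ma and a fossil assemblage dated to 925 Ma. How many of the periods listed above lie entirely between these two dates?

The older date is 2392 Ma and the younger is 925 Ma.
Periods with start < 2392 and end > 925 Ma: Rhyacian (2300–2050), Orosirian (2050–1800), Statherian (1800–1600), Calymmian (1600–1400), Ectasian (1400–1200), Stenian (1200–1000).
That is 6 complete periods.

6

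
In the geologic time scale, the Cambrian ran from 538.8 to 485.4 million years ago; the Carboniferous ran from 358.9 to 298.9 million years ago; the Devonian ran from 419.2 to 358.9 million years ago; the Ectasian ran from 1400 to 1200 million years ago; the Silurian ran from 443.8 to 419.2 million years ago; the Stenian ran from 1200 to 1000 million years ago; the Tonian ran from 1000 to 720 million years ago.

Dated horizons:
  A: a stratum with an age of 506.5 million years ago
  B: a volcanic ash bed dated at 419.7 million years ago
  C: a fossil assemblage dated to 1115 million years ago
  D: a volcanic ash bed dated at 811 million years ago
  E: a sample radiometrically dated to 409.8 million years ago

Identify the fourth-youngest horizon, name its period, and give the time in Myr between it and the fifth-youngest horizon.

D, in the Tonian; 304 million years to C

Sorted youngest-first by Ma: E (409.8), B (419.7), A (506.5), D (811), C (1115).
The fourth youngest is D at 811 Ma, which lies in 1000–720 Ma: the Tonian.
The fifth youngest is C at 1115 Ma; separation = |811 − 1115| = 304 Myr.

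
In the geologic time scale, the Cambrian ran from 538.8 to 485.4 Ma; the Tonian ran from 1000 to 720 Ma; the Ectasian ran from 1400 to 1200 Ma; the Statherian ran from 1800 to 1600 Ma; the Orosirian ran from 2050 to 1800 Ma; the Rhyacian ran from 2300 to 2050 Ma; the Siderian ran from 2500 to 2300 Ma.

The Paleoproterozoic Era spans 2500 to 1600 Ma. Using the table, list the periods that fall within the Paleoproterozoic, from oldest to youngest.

Periods with both bounds inside 2500–1600 Ma: Siderian (2500–2300), Rhyacian (2300–2050), Orosirian (2050–1800), Statherian (1800–1600).

Siderian, Rhyacian, Orosirian, Statherian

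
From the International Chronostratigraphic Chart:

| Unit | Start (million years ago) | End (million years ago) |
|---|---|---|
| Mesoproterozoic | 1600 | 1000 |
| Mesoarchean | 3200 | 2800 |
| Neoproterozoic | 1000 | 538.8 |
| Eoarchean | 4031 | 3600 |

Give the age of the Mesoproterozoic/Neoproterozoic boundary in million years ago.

1000 million years ago

The Mesoproterozoic ends and the Neoproterozoic begins at 1000 million years ago.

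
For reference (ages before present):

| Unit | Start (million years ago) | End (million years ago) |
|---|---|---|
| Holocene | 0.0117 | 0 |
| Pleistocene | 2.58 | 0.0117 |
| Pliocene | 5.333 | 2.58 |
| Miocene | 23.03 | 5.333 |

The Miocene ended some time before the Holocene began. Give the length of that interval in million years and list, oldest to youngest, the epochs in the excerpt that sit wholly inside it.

5.3213 million years; Pliocene, Pleistocene

End of Miocene = 5.333 Ma; start of Holocene = 0.0117 Ma.
Gap = 5.333 − 0.0117 = 5.3213 Myr.
Epochs wholly inside 5.333–0.0117 Ma: Pliocene (5.333–2.58), Pleistocene (2.58–0.0117).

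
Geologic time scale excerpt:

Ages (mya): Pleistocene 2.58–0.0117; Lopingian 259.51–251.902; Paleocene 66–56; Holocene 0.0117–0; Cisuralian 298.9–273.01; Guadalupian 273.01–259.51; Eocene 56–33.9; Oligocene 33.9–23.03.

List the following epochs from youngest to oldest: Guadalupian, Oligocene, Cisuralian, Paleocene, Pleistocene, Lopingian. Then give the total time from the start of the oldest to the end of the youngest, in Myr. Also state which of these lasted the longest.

Pleistocene → Oligocene → Paleocene → Lopingian → Guadalupian → Cisuralian; total span 298.8883 Myr; longest is Cisuralian

Start ages (Ma): Cisuralian 298.9, Guadalupian 273.01, Lopingian 259.51, Paleocene 66, Oligocene 33.9, Pleistocene 2.58.
Ordered youngest to oldest: Pleistocene, Oligocene, Paleocene, Lopingian, Guadalupian, Cisuralian.
Span = 298.9 − 0.0117 = 298.8883 Myr.
Durations: Lopingian 7.608, Cisuralian 25.89, Paleocene 10, Guadalupian 13.5, Oligocene 10.87, Pleistocene 2.5683 → longest is Cisuralian (25.89 Myr).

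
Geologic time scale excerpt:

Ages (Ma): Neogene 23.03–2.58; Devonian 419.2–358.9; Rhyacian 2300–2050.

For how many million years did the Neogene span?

23.03 − 2.58 = 20.45 million years.

20.45 million years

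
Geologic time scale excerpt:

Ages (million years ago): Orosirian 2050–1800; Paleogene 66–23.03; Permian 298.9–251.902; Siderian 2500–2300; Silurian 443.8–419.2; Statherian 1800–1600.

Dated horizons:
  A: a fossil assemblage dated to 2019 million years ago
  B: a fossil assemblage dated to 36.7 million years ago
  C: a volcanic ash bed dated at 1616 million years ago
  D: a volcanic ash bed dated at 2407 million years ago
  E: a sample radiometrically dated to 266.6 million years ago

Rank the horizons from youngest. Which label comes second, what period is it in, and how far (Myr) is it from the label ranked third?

E, in the Permian; 1349.4 million years to C

Smaller Ma means younger, so youngest first: B 36.7 < E 266.6 < C 1616 < A 2019 < D 2407.
Counting 2 along gives E (266.6 Ma); the excerpt puts that inside the Permian, 298.9–251.902 Ma.
Next in line is C (1616 Ma), and 1616 − 266.6 = 1349.4 Myr.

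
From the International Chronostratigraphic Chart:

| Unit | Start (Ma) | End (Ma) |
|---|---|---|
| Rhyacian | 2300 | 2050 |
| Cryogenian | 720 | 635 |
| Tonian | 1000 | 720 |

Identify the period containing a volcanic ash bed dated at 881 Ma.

881 Ma lies between 1000 and 720 Ma, so it falls in the Tonian.

Tonian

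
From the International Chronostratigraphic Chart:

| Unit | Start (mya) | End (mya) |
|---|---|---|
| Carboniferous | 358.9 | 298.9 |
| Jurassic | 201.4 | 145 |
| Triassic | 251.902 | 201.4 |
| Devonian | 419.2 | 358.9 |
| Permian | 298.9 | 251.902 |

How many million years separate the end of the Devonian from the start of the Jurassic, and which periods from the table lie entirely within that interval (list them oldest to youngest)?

157.5 million years; Carboniferous, Permian, Triassic

The Devonian closes at 358.9 Ma and the Jurassic opens at 201.4 Ma, so the interval is 358.9 − 201.4 = 157.5 Myr.
A period fits inside if it starts at or after 358.9 Ma and ends at or before 201.4 Ma; oldest first that gives Carboniferous, Permian, Triassic.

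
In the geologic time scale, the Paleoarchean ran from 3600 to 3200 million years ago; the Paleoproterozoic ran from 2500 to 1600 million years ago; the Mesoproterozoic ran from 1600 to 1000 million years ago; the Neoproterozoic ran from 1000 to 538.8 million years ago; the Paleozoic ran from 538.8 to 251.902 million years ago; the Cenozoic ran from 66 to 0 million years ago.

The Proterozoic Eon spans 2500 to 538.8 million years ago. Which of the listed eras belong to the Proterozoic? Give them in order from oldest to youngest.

Eras with both bounds inside 2500–538.8 Ma: Paleoproterozoic (2500–1600), Mesoproterozoic (1600–1000), Neoproterozoic (1000–538.8).

Paleoproterozoic, Mesoproterozoic, Neoproterozoic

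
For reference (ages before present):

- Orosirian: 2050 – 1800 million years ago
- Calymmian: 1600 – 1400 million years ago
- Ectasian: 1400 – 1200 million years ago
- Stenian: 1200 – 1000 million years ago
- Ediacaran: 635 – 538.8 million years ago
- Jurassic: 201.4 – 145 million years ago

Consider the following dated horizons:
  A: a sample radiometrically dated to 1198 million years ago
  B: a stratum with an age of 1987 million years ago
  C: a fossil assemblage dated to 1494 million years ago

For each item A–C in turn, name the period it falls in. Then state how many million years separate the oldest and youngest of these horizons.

A — Stenian; B — Orosirian; C — Calymmian; span 789 million years

A: 1198 Ma lies in 1200–1000 Ma, so Stenian.
B: 1987 Ma lies in 2050–1800 Ma, so Orosirian.
C: 1494 Ma lies in 1600–1400 Ma, so Calymmian.
Oldest = 1987 Ma, youngest = 1198 Ma → span 789 Myr.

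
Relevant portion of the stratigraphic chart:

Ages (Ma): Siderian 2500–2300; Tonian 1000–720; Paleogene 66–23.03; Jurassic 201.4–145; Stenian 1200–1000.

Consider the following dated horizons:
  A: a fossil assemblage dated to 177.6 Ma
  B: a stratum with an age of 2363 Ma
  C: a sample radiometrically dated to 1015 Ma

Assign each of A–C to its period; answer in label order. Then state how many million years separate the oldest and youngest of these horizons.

A: 177.6 Ma lies in 201.4–145 Ma, so Jurassic.
B: 2363 Ma lies in 2500–2300 Ma, so Siderian.
C: 1015 Ma lies in 1200–1000 Ma, so Stenian.
Oldest = 2363 Ma, youngest = 177.6 Ma → span 2185.4 Myr.

A — Jurassic; B — Siderian; C — Stenian; span 2185.4 million years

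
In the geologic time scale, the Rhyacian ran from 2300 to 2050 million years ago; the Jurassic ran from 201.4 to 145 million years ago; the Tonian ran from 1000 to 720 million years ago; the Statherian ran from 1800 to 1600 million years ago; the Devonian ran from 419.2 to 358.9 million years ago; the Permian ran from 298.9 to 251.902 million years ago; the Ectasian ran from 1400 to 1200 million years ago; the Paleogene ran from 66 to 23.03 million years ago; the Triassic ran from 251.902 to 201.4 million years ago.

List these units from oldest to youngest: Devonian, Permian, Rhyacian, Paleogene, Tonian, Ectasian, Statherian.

Rhyacian → Statherian → Ectasian → Tonian → Devonian → Permian → Paleogene

Read off each span (Ma): Devonian 419.2–358.9; Permian 298.9–251.902; Rhyacian 2300–2050; Paleogene 66–23.03; Tonian 1000–720; Ectasian 1400–1200; Statherian 1800–1600.
Larger Ma is older, so oldest→youngest is Rhyacian, Statherian, Ectasian, Tonian, Devonian, Permian, Paleogene.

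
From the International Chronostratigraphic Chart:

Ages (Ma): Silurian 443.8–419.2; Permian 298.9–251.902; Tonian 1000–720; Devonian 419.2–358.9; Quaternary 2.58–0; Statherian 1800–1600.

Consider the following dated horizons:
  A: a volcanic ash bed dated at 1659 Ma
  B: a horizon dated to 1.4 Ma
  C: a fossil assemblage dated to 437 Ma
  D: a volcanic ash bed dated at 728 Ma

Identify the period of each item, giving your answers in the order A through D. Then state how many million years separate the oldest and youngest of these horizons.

A — Statherian; B — Quaternary; C — Silurian; D — Tonian; span 1657.6 million years

Match each age against the start–end ranges in the excerpt: A = 1659 Ma → Statherian (1800–1600); B = 1.4 Ma → Quaternary (2.58–0); C = 437 Ma → Silurian (443.8–419.2); D = 728 Ma → Tonian (1000–720).
The largest age is 1659 Ma and the smallest is 1.4 Ma; their difference is 1657.6 Myr.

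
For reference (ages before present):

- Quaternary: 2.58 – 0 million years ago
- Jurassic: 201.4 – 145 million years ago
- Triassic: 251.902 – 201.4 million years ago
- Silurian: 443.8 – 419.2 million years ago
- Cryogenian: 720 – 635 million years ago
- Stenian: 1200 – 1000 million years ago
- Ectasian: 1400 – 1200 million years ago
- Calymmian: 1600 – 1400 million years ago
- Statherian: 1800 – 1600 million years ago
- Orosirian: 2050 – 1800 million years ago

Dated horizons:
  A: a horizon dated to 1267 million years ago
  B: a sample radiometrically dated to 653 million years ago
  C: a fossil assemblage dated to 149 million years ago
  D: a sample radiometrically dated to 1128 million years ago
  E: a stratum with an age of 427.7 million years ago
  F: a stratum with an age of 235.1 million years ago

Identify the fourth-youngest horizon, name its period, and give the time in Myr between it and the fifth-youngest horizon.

Smaller Ma means younger, so youngest first: C 149 < F 235.1 < E 427.7 < B 653 < D 1128 < A 1267.
Counting 4 along gives B (653 Ma); the excerpt puts that inside the Cryogenian, 720–635 Ma.
Next in line is D (1128 Ma), and 1128 − 653 = 475 Myr.

B, in the Cryogenian; 475 million years to D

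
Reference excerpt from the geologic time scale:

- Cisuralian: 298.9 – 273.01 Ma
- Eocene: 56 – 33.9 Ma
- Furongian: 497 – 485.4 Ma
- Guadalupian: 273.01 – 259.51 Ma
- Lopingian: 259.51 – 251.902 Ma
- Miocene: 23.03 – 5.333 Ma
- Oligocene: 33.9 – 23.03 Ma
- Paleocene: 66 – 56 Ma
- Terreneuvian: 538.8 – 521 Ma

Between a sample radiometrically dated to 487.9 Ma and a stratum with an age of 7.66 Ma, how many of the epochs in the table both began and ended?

487.9 Ma sits inside the Furongian (497–485.4) and 7.66 Ma inside the Miocene (23.03–5.333); neither of those is wholly between the two dates.
The listed epochs lying completely between them are Cisuralian, Guadalupian, Lopingian, Paleocene, Eocene, Oligocene — 6 in all.

6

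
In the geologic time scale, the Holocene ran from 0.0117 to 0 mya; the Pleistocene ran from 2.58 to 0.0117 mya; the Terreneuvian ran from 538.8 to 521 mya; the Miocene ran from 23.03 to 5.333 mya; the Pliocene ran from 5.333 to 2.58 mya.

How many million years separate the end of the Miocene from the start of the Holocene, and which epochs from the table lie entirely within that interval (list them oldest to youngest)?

5.3213 million years; Pliocene, Pleistocene

End of Miocene = 5.333 Ma; start of Holocene = 0.0117 Ma.
Gap = 5.333 − 0.0117 = 5.3213 Myr.
Epochs wholly inside 5.333–0.0117 Ma: Pliocene (5.333–2.58), Pleistocene (2.58–0.0117).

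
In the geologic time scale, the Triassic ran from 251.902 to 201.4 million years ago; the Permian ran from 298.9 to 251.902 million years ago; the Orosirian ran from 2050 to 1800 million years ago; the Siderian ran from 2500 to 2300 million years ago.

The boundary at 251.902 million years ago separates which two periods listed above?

The Permian ends at 251.902 million years ago and the Triassic begins at 251.902 million years ago, so they share that boundary.

Permian and Triassic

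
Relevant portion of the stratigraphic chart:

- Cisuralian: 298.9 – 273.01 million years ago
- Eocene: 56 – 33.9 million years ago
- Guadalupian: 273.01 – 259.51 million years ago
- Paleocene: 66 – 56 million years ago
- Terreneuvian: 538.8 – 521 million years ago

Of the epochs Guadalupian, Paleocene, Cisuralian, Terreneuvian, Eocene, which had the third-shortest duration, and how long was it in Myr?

Durations: Guadalupian 13.5; Paleocene 10; Cisuralian 25.89; Terreneuvian 17.8; Eocene 22.1 Myr.
Sorted shortest-first: Paleocene (10), Guadalupian (13.5), Terreneuvian (17.8), Eocene (22.1), Cisuralian (25.89).
The third shortest is Terreneuvian at 17.8 Myr.

Terreneuvian, 17.8 million years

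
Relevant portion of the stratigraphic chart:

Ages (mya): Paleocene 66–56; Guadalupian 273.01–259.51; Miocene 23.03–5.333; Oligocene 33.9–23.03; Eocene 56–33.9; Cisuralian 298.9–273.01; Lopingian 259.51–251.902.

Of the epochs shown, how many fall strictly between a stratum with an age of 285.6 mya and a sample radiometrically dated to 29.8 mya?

4

The older date is 285.6 Ma and the younger is 29.8 Ma.
Epochs with start < 285.6 and end > 29.8 Ma: Guadalupian (273.01–259.51), Lopingian (259.51–251.902), Paleocene (66–56), Eocene (56–33.9).
That is 4 complete epochs.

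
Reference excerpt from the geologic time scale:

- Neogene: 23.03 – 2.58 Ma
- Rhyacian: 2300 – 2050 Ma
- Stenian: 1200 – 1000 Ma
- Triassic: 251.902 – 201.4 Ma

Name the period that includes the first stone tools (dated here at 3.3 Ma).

Neogene

3.3 Ma lies between 23.03 and 2.58 Ma, so it falls in the Neogene.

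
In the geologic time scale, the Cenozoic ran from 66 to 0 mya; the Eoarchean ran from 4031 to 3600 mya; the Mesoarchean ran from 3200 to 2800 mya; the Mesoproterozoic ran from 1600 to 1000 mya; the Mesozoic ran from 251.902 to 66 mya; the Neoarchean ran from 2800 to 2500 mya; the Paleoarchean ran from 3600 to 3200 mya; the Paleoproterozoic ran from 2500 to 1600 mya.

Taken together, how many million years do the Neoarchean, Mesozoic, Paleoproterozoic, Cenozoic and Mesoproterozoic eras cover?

Duration is start − end for each: (2800 − 2500) + (251.902 − 66) + (2500 − 1600) + (66 − 0) + (1600 − 1000).
That is 300 + 185.902 + 900 + 66 + 600, which totals 2051.902 million years.

2051.902 million years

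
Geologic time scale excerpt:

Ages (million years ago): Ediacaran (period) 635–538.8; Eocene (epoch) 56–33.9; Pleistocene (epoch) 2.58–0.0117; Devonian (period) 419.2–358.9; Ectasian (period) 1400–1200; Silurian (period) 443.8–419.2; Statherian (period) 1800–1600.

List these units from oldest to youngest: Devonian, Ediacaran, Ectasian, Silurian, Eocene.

The oldest of these is Ectasian (starts 1400 Ma) and the youngest is Eocene (ends 33.9 Ma).
In between, by decreasing start age: Ediacaran (635), Silurian (443.8), Devonian (419.2).

Ectasian → Ediacaran → Silurian → Devonian → Eocene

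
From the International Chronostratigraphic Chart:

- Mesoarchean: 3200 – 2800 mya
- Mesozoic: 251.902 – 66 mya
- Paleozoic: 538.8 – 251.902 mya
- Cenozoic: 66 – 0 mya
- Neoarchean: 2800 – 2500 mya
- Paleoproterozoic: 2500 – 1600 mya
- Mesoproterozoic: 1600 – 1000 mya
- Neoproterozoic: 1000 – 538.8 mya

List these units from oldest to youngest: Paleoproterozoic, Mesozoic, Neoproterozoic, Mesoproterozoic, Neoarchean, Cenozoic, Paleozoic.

Read off each span (Ma): Paleoproterozoic 2500–1600; Mesozoic 251.902–66; Neoproterozoic 1000–538.8; Mesoproterozoic 1600–1000; Neoarchean 2800–2500; Cenozoic 66–0; Paleozoic 538.8–251.902.
Larger Ma is older, so oldest→youngest is Neoarchean, Paleoproterozoic, Mesoproterozoic, Neoproterozoic, Paleozoic, Mesozoic, Cenozoic.

Neoarchean → Paleoproterozoic → Mesoproterozoic → Neoproterozoic → Paleozoic → Mesozoic → Cenozoic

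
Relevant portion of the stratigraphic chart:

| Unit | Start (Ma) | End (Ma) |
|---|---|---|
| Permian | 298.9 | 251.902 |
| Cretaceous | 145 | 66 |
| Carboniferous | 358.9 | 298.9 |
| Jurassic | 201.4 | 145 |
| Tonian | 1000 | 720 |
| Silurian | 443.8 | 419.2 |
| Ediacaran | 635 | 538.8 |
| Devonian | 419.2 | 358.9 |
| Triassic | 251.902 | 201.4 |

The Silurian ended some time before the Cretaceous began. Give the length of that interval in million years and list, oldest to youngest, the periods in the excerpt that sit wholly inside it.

The Silurian closes at 419.2 Ma and the Cretaceous opens at 145 Ma, so the interval is 419.2 − 145 = 274.2 Myr.
A period fits inside if it starts at or after 419.2 Ma and ends at or before 145 Ma; oldest first that gives Devonian, Carboniferous, Permian, Triassic, Jurassic.

274.2 million years; Devonian, Carboniferous, Permian, Triassic, Jurassic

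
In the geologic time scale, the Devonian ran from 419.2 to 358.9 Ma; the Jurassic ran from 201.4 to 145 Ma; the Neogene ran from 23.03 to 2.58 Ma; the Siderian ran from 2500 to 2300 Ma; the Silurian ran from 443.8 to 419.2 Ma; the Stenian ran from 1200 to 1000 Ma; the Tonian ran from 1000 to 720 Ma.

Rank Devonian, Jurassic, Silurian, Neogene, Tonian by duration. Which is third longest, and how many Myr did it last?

Jurassic, 56.4 million years

Start − end for each: Devonian 419.2 − 358.9 = 60.3; Jurassic 201.4 − 145 = 56.4; Silurian 443.8 − 419.2 = 24.6; Neogene 23.03 − 2.58 = 20.45; Tonian 1000 − 720 = 280.
Ranking these from longest: Tonian > Devonian > Jurassic > Silurian > Neogene.
Position 3 in that ranking is Jurassic, which lasted 56.4 Myr.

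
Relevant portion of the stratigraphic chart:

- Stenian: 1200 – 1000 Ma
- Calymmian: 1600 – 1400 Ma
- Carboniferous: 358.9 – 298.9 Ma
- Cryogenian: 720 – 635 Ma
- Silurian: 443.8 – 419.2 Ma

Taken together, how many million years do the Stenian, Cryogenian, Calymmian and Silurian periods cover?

509.6 million years

Each duration: Stenian = 200; Cryogenian = 85; Calymmian = 200; Silurian = 24.6.
Sum: 200 + 85 + 200 + 24.6 = 509.6 Myr.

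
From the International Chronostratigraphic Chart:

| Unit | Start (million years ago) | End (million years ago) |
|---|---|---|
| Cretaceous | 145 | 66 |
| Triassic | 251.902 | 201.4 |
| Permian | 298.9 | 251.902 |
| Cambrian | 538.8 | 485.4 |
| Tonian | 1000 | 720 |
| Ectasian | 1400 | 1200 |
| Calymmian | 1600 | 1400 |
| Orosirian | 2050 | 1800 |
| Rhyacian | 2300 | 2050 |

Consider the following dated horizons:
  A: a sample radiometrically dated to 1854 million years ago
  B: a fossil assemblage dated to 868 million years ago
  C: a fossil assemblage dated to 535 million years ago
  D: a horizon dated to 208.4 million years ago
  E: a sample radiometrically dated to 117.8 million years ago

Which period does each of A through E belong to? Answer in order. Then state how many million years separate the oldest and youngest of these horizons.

A: 1854 Ma lies in 2050–1800 Ma, so Orosirian.
B: 868 Ma lies in 1000–720 Ma, so Tonian.
C: 535 Ma lies in 538.8–485.4 Ma, so Cambrian.
D: 208.4 Ma lies in 251.902–201.4 Ma, so Triassic.
E: 117.8 Ma lies in 145–66 Ma, so Cretaceous.
Oldest = 1854 Ma, youngest = 117.8 Ma → span 1736.2 Myr.

A — Orosirian; B — Tonian; C — Cambrian; D — Triassic; E — Cretaceous; span 1736.2 million years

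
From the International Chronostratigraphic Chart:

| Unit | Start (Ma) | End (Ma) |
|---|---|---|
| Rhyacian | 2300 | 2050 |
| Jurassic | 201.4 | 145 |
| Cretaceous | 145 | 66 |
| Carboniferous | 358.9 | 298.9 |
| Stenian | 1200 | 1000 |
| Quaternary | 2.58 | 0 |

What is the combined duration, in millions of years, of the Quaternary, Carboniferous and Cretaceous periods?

141.58 million years

Each duration: Quaternary = 2.58; Carboniferous = 60; Cretaceous = 79.
Sum: 2.58 + 60 + 79 = 141.58 Myr.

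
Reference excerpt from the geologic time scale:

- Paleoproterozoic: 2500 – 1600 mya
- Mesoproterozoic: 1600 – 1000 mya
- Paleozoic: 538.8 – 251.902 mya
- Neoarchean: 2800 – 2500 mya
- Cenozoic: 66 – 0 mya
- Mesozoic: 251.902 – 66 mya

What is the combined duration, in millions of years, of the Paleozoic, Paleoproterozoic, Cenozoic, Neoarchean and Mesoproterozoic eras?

Duration is start − end for each: (538.8 − 251.902) + (2500 − 1600) + (66 − 0) + (2800 − 2500) + (1600 − 1000).
That is 286.898 + 900 + 66 + 300 + 600, which totals 2152.898 million years.

2152.898 million years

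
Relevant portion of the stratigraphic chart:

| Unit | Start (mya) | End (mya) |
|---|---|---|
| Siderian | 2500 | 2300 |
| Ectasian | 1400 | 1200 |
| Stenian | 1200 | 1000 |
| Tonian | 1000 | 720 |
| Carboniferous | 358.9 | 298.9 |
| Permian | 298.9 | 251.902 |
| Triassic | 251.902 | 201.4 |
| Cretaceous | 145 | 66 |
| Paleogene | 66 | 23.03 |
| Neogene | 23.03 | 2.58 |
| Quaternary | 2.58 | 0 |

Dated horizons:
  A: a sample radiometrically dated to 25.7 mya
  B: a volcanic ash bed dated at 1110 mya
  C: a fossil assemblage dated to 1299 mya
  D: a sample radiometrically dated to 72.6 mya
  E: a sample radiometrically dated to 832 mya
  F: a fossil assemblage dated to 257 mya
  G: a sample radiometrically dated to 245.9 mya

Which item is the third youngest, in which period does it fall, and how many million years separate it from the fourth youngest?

G, in the Triassic; 11.1 million years to F

Smaller Ma means younger, so youngest first: A 25.7 < D 72.6 < G 245.9 < F 257 < E 832 < B 1110 < C 1299.
Counting 3 along gives G (245.9 Ma); the excerpt puts that inside the Triassic, 251.902–201.4 Ma.
Next in line is F (257 Ma), and 257 − 245.9 = 11.1 Myr.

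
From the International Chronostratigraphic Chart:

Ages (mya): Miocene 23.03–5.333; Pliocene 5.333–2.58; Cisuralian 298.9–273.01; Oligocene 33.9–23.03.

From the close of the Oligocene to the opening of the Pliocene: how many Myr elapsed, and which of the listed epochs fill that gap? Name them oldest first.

The Oligocene closes at 23.03 Ma and the Pliocene opens at 5.333 Ma, so the interval is 23.03 − 5.333 = 17.697 Myr.
An epoch fits inside if it starts at or after 23.03 Ma and ends at or before 5.333 Ma; oldest first that gives Miocene.

17.697 million years; Miocene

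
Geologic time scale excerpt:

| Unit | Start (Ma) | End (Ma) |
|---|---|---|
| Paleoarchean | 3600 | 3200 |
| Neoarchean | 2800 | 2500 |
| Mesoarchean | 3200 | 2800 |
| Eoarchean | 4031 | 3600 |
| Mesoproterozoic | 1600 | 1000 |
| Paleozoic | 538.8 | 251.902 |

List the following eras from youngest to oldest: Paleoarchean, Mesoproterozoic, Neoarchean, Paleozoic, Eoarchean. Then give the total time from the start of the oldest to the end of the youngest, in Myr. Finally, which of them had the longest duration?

Start ages (Ma): Eoarchean 4031, Paleoarchean 3600, Neoarchean 2800, Mesoproterozoic 1600, Paleozoic 538.8.
Ordered youngest to oldest: Paleozoic, Mesoproterozoic, Neoarchean, Paleoarchean, Eoarchean.
Span = 4031 − 251.902 = 3779.098 Myr.
Durations: Paleozoic 286.898, Neoarchean 300, Paleoarchean 400, Eoarchean 431, Mesoproterozoic 600 → longest is Mesoproterozoic (600 Myr).

Paleozoic, Mesoproterozoic, Neoarchean, Paleoarchean, Eoarchean; total span 3779.098 Myr; longest is Mesoproterozoic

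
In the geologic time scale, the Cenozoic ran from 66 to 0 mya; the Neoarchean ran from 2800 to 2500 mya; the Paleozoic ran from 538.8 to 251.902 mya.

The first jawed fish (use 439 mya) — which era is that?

Paleozoic

439 Ma lies between 538.8 and 251.902 Ma, so it falls in the Paleozoic.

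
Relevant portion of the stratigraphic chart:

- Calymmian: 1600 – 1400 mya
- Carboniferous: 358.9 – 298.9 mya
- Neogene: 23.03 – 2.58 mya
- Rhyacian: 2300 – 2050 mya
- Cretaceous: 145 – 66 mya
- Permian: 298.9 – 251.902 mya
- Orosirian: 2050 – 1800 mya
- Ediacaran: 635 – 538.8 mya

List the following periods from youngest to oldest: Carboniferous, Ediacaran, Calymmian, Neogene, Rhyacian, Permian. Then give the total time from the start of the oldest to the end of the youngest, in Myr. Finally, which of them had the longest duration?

Start ages (Ma): Rhyacian 2300, Calymmian 1600, Ediacaran 635, Carboniferous 358.9, Permian 298.9, Neogene 23.03.
Ordered youngest to oldest: Neogene, Permian, Carboniferous, Ediacaran, Calymmian, Rhyacian.
Span = 2300 − 2.58 = 2297.42 Myr.
Durations: Permian 46.998, Rhyacian 250, Ediacaran 96.2, Neogene 20.45, Calymmian 200, Carboniferous 60 → longest is Rhyacian (250 Myr).

Neogene, Permian, Carboniferous, Ediacaran, Calymmian, Rhyacian; total span 2297.42 Myr; longest is Rhyacian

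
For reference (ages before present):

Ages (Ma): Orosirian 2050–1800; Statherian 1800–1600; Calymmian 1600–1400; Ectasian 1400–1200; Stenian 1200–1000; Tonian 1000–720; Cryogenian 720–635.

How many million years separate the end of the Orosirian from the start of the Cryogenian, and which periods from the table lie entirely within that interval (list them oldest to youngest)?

1080 million years; Statherian, Calymmian, Ectasian, Stenian, Tonian

The Orosirian closes at 1800 Ma and the Cryogenian opens at 720 Ma, so the interval is 1800 − 720 = 1080 Myr.
A period fits inside if it starts at or after 1800 Ma and ends at or before 720 Ma; oldest first that gives Statherian, Calymmian, Ectasian, Stenian, Tonian.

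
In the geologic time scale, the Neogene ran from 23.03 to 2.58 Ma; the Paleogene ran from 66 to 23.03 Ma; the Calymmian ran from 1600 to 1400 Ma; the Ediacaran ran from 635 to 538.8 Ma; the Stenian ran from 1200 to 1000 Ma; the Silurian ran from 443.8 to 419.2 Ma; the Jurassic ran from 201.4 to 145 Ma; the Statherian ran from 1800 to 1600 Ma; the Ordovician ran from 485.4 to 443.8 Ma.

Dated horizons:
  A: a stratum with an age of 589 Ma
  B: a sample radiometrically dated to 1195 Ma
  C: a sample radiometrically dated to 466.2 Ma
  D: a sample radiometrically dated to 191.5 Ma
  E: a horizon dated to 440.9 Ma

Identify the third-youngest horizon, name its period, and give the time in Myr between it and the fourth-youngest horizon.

Sorted youngest-first by Ma: D (191.5), E (440.9), C (466.2), A (589), B (1195).
The third youngest is C at 466.2 Ma, which lies in 485.4–443.8 Ma: the Ordovician.
The fourth youngest is A at 589 Ma; separation = |466.2 − 589| = 122.8 Myr.

C, in the Ordovician; 122.8 million years to A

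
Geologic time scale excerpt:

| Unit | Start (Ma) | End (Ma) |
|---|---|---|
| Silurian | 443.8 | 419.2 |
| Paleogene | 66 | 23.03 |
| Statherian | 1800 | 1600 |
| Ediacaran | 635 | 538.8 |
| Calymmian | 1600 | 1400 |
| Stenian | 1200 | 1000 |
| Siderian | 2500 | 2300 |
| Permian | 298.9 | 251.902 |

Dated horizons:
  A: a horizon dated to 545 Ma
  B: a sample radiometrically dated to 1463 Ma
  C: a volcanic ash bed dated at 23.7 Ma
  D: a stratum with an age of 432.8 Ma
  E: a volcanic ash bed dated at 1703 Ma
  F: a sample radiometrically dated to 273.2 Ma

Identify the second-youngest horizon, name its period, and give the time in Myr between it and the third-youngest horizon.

Smaller Ma means younger, so youngest first: C 23.7 < F 273.2 < D 432.8 < A 545 < B 1463 < E 1703.
Counting 2 along gives F (273.2 Ma); the excerpt puts that inside the Permian, 298.9–251.902 Ma.
Next in line is D (432.8 Ma), and 432.8 − 273.2 = 159.6 Myr.

F, in the Permian; 159.6 million years to D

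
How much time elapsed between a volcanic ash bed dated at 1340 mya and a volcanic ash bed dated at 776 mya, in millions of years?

1340 − 776 = 564 million years.

564 million years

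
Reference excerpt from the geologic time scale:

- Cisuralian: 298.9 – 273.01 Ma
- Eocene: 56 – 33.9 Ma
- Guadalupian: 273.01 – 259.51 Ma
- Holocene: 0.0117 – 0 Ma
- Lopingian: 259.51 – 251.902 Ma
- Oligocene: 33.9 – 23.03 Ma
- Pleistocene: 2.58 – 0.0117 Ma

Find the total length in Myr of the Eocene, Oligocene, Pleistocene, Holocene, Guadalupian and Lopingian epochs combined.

Each duration: Eocene = 22.1; Oligocene = 10.87; Pleistocene = 2.5683; Holocene = 0.0117; Guadalupian = 13.5; Lopingian = 7.608.
Sum: 22.1 + 10.87 + 2.5683 + 0.0117 + 13.5 + 7.608 = 56.658 Myr.

56.658 million years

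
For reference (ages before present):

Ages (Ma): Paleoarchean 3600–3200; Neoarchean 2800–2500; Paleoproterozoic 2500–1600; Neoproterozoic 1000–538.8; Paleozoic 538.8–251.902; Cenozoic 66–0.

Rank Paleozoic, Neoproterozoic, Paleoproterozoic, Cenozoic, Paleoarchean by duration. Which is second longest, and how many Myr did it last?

Neoproterozoic, 461.2 million years

Start − end for each: Paleozoic 538.8 − 251.902 = 286.898; Neoproterozoic 1000 − 538.8 = 461.2; Paleoproterozoic 2500 − 1600 = 900; Cenozoic 66 − 0 = 66; Paleoarchean 3600 − 3200 = 400.
Ranking these from longest: Paleoproterozoic > Neoproterozoic > Paleoarchean > Paleozoic > Cenozoic.
Position 2 in that ranking is Neoproterozoic, which lasted 461.2 Myr.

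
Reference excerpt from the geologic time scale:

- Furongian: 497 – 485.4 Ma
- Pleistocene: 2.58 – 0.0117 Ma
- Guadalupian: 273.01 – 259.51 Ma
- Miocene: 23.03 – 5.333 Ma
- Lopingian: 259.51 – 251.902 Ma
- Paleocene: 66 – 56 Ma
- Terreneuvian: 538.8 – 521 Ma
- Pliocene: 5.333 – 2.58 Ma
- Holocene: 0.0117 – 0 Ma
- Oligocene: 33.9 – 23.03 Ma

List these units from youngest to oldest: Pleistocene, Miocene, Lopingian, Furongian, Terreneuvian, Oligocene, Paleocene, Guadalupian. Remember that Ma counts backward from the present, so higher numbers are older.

Read off each span (Ma): Pleistocene 2.58–0.0117; Miocene 23.03–5.333; Lopingian 259.51–251.902; Furongian 497–485.4; Terreneuvian 538.8–521; Oligocene 33.9–23.03; Paleocene 66–56; Guadalupian 273.01–259.51.
Larger Ma is older, so oldest→youngest is Terreneuvian, Furongian, Guadalupian, Lopingian, Paleocene, Oligocene, Miocene, Pleistocene; reverse it for youngest→oldest.

Pleistocene, Miocene, Oligocene, Paleocene, Lopingian, Guadalupian, Furongian, Terreneuvian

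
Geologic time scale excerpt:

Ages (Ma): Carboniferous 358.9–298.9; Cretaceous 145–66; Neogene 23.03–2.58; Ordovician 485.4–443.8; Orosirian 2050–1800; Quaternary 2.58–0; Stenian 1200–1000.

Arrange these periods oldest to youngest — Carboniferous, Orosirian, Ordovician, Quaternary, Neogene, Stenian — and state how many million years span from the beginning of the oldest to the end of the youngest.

Orosirian, Stenian, Ordovician, Carboniferous, Neogene, Quaternary; total span 2050 Myr

Start ages (Ma): Orosirian 2050, Stenian 1200, Ordovician 485.4, Carboniferous 358.9, Neogene 23.03, Quaternary 2.58.
Ordered oldest to youngest: Orosirian, Stenian, Ordovician, Carboniferous, Neogene, Quaternary.
Span = 2050 − 0 = 2050 Myr.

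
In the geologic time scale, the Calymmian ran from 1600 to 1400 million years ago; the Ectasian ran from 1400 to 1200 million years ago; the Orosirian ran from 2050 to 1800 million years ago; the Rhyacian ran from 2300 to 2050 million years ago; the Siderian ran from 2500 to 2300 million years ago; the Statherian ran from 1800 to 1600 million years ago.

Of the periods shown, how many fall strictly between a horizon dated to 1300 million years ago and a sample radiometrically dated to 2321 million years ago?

4

The older date is 2321 Ma and the younger is 1300 Ma.
Periods with start < 2321 and end > 1300 Ma: Rhyacian (2300–2050), Orosirian (2050–1800), Statherian (1800–1600), Calymmian (1600–1400).
That is 4 complete periods.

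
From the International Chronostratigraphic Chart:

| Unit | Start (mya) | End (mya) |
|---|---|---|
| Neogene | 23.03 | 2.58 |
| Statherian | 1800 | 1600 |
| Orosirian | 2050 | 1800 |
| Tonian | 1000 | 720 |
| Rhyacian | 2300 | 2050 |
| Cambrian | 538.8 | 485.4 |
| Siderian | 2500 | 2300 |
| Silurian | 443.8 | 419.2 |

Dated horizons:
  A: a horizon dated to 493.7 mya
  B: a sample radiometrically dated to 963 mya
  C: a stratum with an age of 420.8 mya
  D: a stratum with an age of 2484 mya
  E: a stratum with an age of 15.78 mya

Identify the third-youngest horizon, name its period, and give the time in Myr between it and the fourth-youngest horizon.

Sorted youngest-first by Ma: E (15.78), C (420.8), A (493.7), B (963), D (2484).
The third youngest is A at 493.7 Ma, which lies in 538.8–485.4 Ma: the Cambrian.
The fourth youngest is B at 963 Ma; separation = |493.7 − 963| = 469.3 Myr.

A, in the Cambrian; 469.3 million years to B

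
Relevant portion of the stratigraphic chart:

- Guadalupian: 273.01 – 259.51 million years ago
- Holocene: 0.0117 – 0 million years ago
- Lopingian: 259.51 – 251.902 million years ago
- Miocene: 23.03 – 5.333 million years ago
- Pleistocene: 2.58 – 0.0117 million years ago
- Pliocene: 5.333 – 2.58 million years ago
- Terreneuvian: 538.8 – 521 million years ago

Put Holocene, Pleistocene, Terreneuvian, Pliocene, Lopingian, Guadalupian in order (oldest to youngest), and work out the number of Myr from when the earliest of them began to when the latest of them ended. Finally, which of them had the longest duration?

Terreneuvian, Guadalupian, Lopingian, Pliocene, Pleistocene, Holocene; total span 538.8 Myr; longest is Terreneuvian

From the excerpt: Holocene 0.0117–0; Pleistocene 2.58–0.0117; Terreneuvian 538.8–521; Pliocene 5.333–2.58; Lopingian 259.51–251.902; Guadalupian 273.01–259.51 (Ma).
Larger Ma is earlier, so the oldest is Terreneuvian and the youngest is Holocene; oldest to youngest: Terreneuvian, Guadalupian, Lopingian, Pliocene, Pleistocene, Holocene.
Oldest start 538.8 minus youngest end 0 gives 538.8 Myr overall.
Individual lengths (start − end): Holocene 0.0117; Guadalupian 13.5; Terreneuvian 17.8; Pleistocene 2.5683; Lopingian 7.608; Pliocene 2.753. The largest is Terreneuvian at 17.8 Myr.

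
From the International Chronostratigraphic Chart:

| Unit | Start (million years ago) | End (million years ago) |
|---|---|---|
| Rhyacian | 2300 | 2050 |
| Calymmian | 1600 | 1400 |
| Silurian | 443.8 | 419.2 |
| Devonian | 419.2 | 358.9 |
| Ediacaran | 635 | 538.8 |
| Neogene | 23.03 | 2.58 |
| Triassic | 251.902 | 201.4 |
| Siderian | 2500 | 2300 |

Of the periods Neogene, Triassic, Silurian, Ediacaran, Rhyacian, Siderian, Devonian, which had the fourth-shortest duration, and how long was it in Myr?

Devonian, 60.3 million years

Start − end for each: Neogene 23.03 − 2.58 = 20.45; Triassic 251.902 − 201.4 = 50.502; Silurian 443.8 − 419.2 = 24.6; Ediacaran 635 − 538.8 = 96.2; Rhyacian 2300 − 2050 = 250; Siderian 2500 − 2300 = 200; Devonian 419.2 − 358.9 = 60.3.
Ranking these from shortest: Neogene < Silurian < Triassic < Devonian < Ediacaran < Siderian < Rhyacian.
Position 4 in that ranking is Devonian, which lasted 60.3 Myr.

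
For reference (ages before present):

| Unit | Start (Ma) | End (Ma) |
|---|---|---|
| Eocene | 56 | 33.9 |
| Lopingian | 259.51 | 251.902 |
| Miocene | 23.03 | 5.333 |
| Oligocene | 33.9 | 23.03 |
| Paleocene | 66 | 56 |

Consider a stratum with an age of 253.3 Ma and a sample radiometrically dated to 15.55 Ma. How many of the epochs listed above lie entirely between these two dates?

3

The older date is 253.3 Ma and the younger is 15.55 Ma.
Epochs with start < 253.3 and end > 15.55 Ma: Paleocene (66–56), Eocene (56–33.9), Oligocene (33.9–23.03).
That is 3 complete epochs.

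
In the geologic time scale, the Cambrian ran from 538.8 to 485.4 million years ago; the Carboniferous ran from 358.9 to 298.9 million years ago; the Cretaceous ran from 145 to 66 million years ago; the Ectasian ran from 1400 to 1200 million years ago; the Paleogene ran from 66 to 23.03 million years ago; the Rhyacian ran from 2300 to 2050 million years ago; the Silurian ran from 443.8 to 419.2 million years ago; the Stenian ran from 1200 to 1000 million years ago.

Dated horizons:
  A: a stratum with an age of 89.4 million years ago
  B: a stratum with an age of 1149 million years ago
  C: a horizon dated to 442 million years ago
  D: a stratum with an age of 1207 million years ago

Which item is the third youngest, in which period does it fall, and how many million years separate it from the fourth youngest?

Sorted youngest-first by Ma: A (89.4), C (442), B (1149), D (1207).
The third youngest is B at 1149 Ma, which lies in 1200–1000 Ma: the Stenian.
The fourth youngest is D at 1207 Ma; separation = |1149 − 1207| = 58 Myr.

B, in the Stenian; 58 million years to D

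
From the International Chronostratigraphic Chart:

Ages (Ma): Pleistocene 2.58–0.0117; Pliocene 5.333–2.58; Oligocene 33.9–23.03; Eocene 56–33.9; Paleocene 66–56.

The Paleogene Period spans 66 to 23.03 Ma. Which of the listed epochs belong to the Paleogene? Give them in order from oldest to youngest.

Paleocene, Eocene, Oligocene

Epochs with both bounds inside 66–23.03 Ma: Paleocene (66–56), Eocene (56–33.9), Oligocene (33.9–23.03).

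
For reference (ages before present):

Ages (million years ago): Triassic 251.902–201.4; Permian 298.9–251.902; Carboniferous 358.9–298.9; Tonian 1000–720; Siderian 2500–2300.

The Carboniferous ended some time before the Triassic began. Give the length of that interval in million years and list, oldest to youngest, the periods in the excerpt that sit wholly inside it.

46.998 million years; Permian

The Carboniferous closes at 298.9 Ma and the Triassic opens at 251.902 Ma, so the interval is 298.9 − 251.902 = 46.998 Myr.
A period fits inside if it starts at or after 298.9 Ma and ends at or before 251.902 Ma; oldest first that gives Permian.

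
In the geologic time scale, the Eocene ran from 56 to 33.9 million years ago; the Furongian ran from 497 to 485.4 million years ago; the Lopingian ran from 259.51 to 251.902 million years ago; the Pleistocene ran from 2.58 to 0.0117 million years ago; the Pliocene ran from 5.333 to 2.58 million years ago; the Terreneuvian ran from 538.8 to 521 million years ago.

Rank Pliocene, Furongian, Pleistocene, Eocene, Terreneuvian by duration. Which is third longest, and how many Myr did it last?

Start − end for each: Pliocene 5.333 − 2.58 = 2.753; Furongian 497 − 485.4 = 11.6; Pleistocene 2.58 − 0.0117 = 2.5683; Eocene 56 − 33.9 = 22.1; Terreneuvian 538.8 − 521 = 17.8.
Ranking these from longest: Eocene > Terreneuvian > Furongian > Pliocene > Pleistocene.
Position 3 in that ranking is Furongian, which lasted 11.6 Myr.

Furongian, 11.6 million years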